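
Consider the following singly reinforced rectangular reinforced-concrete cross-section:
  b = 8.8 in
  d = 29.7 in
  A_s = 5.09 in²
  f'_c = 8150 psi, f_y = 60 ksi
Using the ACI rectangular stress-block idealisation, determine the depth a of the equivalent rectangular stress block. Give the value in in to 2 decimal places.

T = A_s f_y = 5.09 × 60 = 305.4 kips.
a = T/(0.85 f'_c b) = 305.4/(0.85 × 8.15 × 8.8) = 5.01 in.

a ≈ 5.01 in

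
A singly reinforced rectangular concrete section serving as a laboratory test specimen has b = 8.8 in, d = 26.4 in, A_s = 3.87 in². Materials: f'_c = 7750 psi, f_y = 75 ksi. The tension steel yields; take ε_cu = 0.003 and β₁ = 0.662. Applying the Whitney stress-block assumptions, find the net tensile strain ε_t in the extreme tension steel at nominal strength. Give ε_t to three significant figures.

ε_t ≈ 0.00747

a = A_s f_y/(0.85 f'_c b) = 5.007 in.
β₁ = 0.662, so c = a/β₁ = 5.007/0.662 = 7.563 in.
From the linear strain diagram with ε_cu = 0.003: ε_t = 0.003 (d − c)/c = 0.003 × (26.4 − 7.563)/7.563 = 0.00747.
Since ε_t ≥ 0.005, the section is tension-controlled.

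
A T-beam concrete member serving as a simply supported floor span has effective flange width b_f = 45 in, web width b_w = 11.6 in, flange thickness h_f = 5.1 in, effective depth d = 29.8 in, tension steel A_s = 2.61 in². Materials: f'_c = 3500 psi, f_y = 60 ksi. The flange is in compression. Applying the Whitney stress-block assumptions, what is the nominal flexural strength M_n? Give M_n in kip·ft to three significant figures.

Tension: T = A_s f_y = 2.61 × 60 = 156.6 kips.
Try a within the flange: a = T/(0.85 f'_c b_f) = 156.6/(0.85 × 3.5 × 45) = 1.170 in.
Since a = 1.170 ≤ h_f = 5.1 in, the stress block lies entirely in the flange; analyse as a rectangular beam of width b_f.
M_n = T(d − a/2) = 156.6 × (29.8 − 0.585) = 4575.1 kip·in.
M_n = 4575.1/12 = 381.26 kip·ft.

M_n ≈ 381 kip·ft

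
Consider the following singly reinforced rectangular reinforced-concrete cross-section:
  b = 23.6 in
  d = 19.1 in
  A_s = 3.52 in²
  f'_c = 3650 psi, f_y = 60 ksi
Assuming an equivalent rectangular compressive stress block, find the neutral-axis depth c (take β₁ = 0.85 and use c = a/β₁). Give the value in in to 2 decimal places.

c ≈ 3.39 in

T = A_s f_y = 3.52 × 60 = 211.2 kips.
a = T/(0.85 f'_c b) = 211.2/(0.85 × 3.65 × 23.6) = 2.8845 in.
With β₁ = 0.85, c = a/β₁ = 2.8845/0.85 = 3.39 in.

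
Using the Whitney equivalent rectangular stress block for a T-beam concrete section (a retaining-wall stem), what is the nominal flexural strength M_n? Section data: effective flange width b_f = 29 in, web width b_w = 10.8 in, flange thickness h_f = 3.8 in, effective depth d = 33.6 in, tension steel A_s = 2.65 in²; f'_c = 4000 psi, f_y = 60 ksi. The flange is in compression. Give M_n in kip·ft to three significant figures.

Tension: T = A_s f_y = 2.65 × 60 = 159 kips.
Try a within the flange: a = T/(0.85 f'_c b_f) = 159/(0.85 × 4 × 29) = 1.613 in.
Since a = 1.613 ≤ h_f = 3.8 in, the stress block lies entirely in the flange; analyse as a rectangular beam of width b_f.
M_n = T(d − a/2) = 159 × (33.6 − 0.8065) = 5214.2 kip·in.
M_n = 5214.2/12 = 434.52 kip·ft.

M_n ≈ 435 kip·ft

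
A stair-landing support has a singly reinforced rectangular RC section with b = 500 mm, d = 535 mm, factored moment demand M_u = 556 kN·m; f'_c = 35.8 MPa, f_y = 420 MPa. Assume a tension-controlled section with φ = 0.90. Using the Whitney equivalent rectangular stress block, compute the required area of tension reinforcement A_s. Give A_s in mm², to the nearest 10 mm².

M_n = M_u/φ = 556/0.90 = 617.778 kN·m.
With M_n = 0.85 f'_c a b (d − a/2), solve the quadratic for a:
a = d − √(d² − 2M_n/(0.85 f'_c b)) = 535 − √(535² − 2 × 617.778×10⁶/(0.85 × 35.8 × 500)) = 82.21 mm.
A_s = 0.85 f'_c a b / f_y = 0.85 × 35.8 × 82.21 × 500 / 420 = 2978.2 mm².

A_s ≈ 2980 mm²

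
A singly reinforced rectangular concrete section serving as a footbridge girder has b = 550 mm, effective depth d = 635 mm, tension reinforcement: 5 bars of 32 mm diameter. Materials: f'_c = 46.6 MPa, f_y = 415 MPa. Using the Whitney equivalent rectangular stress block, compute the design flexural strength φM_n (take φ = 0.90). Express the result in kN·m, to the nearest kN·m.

φM_n ≈ 896 kN·m

A_s = 5 × 804 = 4020 mm².
T = A_s f_y = 4020 × 415 = 1668300 N = 1668.3 kN.
From C = T: a = T/(0.85 f'_c b) = 1668300/(0.85 × 46.6 × 550) = 76.58 mm.
M_n = T(d − a/2) = 1668.3 kN × (635 − 38.29) mm = 995.49 kN·m.
φM_n = 0.90 × 995.49 = 895.94 kN·m.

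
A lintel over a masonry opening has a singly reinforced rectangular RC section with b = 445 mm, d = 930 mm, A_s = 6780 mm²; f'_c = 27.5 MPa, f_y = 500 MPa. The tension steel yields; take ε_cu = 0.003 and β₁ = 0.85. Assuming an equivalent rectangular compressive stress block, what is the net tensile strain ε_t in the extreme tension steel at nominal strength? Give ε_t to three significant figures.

a = A_s f_y/(0.85 f'_c b) = 325.90 mm.
β₁ = 0.85, so c = a/β₁ = 325.90/0.85 = 383.41 mm.
From the linear strain diagram with ε_cu = 0.003: ε_t = 0.003 (d − c)/c = 0.003 × (930 − 383.41)/383.41 = 0.00428.
ε_t is between 0.004 and 0.005 — transition zone.

ε_t ≈ 0.00428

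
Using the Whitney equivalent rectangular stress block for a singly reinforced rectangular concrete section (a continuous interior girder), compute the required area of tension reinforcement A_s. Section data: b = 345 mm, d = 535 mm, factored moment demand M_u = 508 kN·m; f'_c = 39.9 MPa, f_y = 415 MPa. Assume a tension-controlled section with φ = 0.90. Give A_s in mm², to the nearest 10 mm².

M_n = M_u/φ = 508/0.90 = 564.444 kN·m.
With M_n = 0.85 f'_c a b (d − a/2), solve the quadratic for a:
a = d − √(d² − 2M_n/(0.85 f'_c b)) = 535 − √(535² − 2 × 564.444×10⁶/(0.85 × 39.9 × 345)) = 99.40 mm.
A_s = 0.85 f'_c a b / f_y = 0.85 × 39.9 × 99.40 × 345 / 415 = 2802.5 mm².

A_s ≈ 2800 mm²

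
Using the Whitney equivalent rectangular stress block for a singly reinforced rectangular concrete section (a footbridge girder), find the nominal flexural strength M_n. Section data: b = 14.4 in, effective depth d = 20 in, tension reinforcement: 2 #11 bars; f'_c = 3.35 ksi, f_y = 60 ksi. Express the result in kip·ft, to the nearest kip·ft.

M_n ≈ 276 kip·ft

A_s = 2 × 1.56 = 3.12 in².
T = A_s f_y = 3.12 × 60 = 187.2 kips.
a = T/(0.85 f'_c b) = 187.2/(0.85 × 3.35 × 14.4) = 4.565 in.
M_n = T(d − a/2) = 187.2 × (20 − 2.2825) = 3316.7 kip·in = 3316.7/12 = 276.39 kip·ft.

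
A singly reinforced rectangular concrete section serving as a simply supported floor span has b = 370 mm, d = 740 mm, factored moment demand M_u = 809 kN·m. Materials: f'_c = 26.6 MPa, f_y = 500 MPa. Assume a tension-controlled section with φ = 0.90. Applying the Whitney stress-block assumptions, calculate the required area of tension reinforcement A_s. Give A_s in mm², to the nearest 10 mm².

A_s ≈ 2730 mm²

M_n = M_u/φ = 809/0.90 = 898.889 kN·m.
With M_n = 0.85 f'_c a b (d − a/2), solve the quadratic for a:
a = d − √(d² − 2M_n/(0.85 f'_c b)) = 740 − √(740² − 2 × 898.889×10⁶/(0.85 × 26.6 × 370)) = 163.20 mm.
A_s = 0.85 f'_c a b / f_y = 0.85 × 26.6 × 163.20 × 370 / 500 = 2730.6 mm².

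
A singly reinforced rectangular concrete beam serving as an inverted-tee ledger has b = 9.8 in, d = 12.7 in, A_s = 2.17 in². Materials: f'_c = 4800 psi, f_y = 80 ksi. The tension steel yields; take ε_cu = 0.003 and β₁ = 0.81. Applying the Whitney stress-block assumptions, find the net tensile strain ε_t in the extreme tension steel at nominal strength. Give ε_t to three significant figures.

a = A_s f_y/(0.85 f'_c b) = 4.342 in.
β₁ = 0.81, so c = a/β₁ = 4.342/0.81 = 5.360 in.
From the linear strain diagram with ε_cu = 0.003: ε_t = 0.003 (d − c)/c = 0.003 × (12.7 − 5.360)/5.360 = 0.00411.
ε_t is between 0.004 and 0.005 — transition zone.

ε_t ≈ 0.00411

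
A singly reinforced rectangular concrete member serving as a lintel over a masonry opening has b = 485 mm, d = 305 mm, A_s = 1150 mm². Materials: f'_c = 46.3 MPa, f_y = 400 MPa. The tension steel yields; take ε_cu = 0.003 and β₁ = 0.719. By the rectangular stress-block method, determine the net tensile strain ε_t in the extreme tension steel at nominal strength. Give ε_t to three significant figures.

ε_t ≈ 0.0243

a = A_s f_y/(0.85 f'_c b) = 24.10 mm.
β₁ = 0.719, so c = a/β₁ = 24.10/0.719 = 33.52 mm.
From the linear strain diagram with ε_cu = 0.003: ε_t = 0.003 (d − c)/c = 0.003 × (305 − 33.52)/33.52 = 0.0243.
Since ε_t ≥ 0.005, the section is tension-controlled.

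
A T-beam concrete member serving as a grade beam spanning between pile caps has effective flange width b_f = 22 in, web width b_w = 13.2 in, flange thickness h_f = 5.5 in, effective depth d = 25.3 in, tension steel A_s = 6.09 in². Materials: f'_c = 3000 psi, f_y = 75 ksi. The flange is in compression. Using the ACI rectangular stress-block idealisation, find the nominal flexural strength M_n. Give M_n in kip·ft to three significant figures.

M_n ≈ 797 kip·ft

Tension: T = A_s f_y = 6.09 × 75 = 456.75 kips.
Try a within the flange: a = T/(0.85 f'_c b_f) = 456.75/(0.85 × 3 × 22) = 8.142 in.
a = 8.142 > h_f = 5.5 in: the block extends into the web. Split into flange-overhang and web parts.
C_f = 0.85 f'_c (b_f − b_w) h_f = 0.85 × 3 × (22 − 13.2) × 5.5 = 123.4 kips.
Remaining web compression depth: a_w = (T − C_f)/(0.85 f'_c b_w) = (456.75 − 123.4)/(0.85 × 3 × 13.2) = 9.903 in.
M_n = C_f(d − h_f/2) + (T − C_f)(d − a_w/2) = 123.4 × (25.3 − 2.75) + 333.35 × (25.3 − 4.9515) = 2782.7 + 6783.2 = 9565.9 kip·in.
M_n = 9565.9/12 = 797.16 kip·ft.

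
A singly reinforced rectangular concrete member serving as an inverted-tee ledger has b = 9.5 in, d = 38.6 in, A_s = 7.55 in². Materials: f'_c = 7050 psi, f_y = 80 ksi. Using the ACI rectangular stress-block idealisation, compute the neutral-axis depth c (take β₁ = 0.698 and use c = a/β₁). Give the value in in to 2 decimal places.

T = A_s f_y = 7.55 × 80 = 604 kips.
a = T/(0.85 f'_c b) = 604/(0.85 × 7.05 × 9.5) = 10.6098 in.
With β₁ = 0.698, c = a/β₁ = 10.6098/0.698 = 15.20 in.

c ≈ 15.20 in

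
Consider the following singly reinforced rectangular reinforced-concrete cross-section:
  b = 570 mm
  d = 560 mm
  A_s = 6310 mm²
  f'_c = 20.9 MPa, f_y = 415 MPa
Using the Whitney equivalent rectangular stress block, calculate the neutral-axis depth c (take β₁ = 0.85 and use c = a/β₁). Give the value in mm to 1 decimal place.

c ≈ 304.2 mm

T = A_s f_y = 6310 × 415 = 2618650 N = 2618.65 kN.
Setting C = 0.85 f'_c a b equal to T: a = 2618650/(0.85 × 20.9 × 570) = 258.605 mm.
With β₁ = 0.85, c = a/β₁ = 258.605/0.85 = 304.2 mm.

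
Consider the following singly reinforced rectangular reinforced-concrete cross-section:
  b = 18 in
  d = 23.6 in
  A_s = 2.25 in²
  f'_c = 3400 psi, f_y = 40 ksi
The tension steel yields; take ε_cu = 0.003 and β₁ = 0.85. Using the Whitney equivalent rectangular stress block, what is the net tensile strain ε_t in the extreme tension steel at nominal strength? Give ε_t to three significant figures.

ε_t ≈ 0.0318

a = A_s f_y/(0.85 f'_c b) = 1.730 in.
β₁ = 0.85, so c = a/β₁ = 1.730/0.85 = 2.035 in.
From the linear strain diagram with ε_cu = 0.003: ε_t = 0.003 (d − c)/c = 0.003 × (23.6 − 2.035)/2.035 = 0.0318.
Since ε_t ≥ 0.005, the section is tension-controlled.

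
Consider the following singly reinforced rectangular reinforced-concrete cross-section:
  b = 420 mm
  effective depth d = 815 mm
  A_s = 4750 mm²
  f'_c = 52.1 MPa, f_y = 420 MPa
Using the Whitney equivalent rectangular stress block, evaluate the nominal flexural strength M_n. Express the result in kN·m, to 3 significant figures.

T = A_s f_y = 4750 × 420 = 1995000 N = 1995 kN.
From C = T: a = T/(0.85 f'_c b) = 1995000/(0.85 × 52.1 × 420) = 107.26 mm.
M_n = T(d − a/2) = 1995 kN × (815 − 53.63) mm = 1518.93 kN·m.

M_n ≈ 1520 kN·m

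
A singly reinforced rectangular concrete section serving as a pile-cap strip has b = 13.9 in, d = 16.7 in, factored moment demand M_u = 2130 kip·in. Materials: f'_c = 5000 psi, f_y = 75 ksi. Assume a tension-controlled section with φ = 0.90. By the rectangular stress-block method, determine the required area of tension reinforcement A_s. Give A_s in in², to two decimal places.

A_s ≈ 2.05 in²

M_n = M_u/φ = 2130/0.90 = 2366.67 kip·in.
From M_n = 0.85 f'_c a b (d − a/2):
a = d − √(d² − 2M_n/(0.85 f'_c b)) = 16.7 − √(16.7² − 2 × 2366.67/(0.85 × 5 × 13.9)) = 2.602 in.
A_s = 0.85 f'_c a b / f_y = 0.85 × 5 × 2.602 × 13.9 / 75 = 2.050 in².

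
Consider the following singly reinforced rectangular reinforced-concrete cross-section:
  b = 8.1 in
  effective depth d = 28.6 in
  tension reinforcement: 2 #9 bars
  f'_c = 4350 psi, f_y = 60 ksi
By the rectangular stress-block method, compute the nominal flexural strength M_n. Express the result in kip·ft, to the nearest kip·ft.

A_s = 2 × 1 = 2 in².
T = A_s f_y = 2 × 60 = 120 kips.
a = T/(0.85 f'_c b) = 120/(0.85 × 4.35 × 8.1) = 4.007 in.
M_n = T(d − a/2) = 120 × (28.6 − 2.0035) = 3191.6 kip·in = 3191.6/12 = 265.97 kip·ft.

M_n ≈ 266 kip·ft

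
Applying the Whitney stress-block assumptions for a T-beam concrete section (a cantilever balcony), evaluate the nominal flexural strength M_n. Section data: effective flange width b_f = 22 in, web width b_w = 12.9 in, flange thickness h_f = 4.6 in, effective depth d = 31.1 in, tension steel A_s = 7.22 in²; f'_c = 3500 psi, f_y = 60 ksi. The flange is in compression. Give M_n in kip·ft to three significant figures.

M_n ≈ 995 kip·ft

Tension: T = A_s f_y = 7.22 × 60 = 433.2 kips.
Try a within the flange: a = T/(0.85 f'_c b_f) = 433.2/(0.85 × 3.5 × 22) = 6.619 in.
a = 6.619 > h_f = 4.6 in: the block extends into the web. Split into flange-overhang and web parts.
C_f = 0.85 f'_c (b_f − b_w) h_f = 0.85 × 3.5 × (22 − 12.9) × 4.6 = 124.5 kips.
Remaining web compression depth: a_w = (T − C_f)/(0.85 f'_c b_w) = (433.2 − 124.5)/(0.85 × 3.5 × 12.9) = 8.044 in.
M_n = C_f(d − h_f/2) + (T − C_f)(d − a_w/2) = 124.5 × (31.1 − 2.3) + 308.7 × (31.1 − 4.022) = 3585.6 + 8359.0 = 11944.6 kip·in.
M_n = 11944.6/12 = 995.38 kip·ft.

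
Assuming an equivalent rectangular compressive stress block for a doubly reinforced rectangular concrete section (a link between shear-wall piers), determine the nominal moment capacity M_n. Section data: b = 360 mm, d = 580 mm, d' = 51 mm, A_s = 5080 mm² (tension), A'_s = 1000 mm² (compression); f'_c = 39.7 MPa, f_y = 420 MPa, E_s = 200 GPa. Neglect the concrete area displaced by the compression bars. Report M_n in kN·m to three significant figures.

Assume both tension and compression steel yield.
Net tension couple steel: A_s − A'_s = 4080 mm².
a = (A_s − A'_s) f_y / (0.85 f'_c b) = 1713600/(0.85 × 39.7 × 360) = 141.06 mm.
c = a/β₁ = 141.06/0.766 = 184.15 mm; ε'_s = 0.003(c − d')/c = 0.0022 ≥ f_y/E_s = 0.0021, so compression steel does yield.
M_n = (A_s − A'_s) f_y (d − a/2) + A'_s f_y (d − d') = [1713600 × (580 − 70.53) + 420000 × (580 − 51)] × 10⁻⁶ = 873.03 + 222.18 = 1095.21 kN·m.

M_n ≈ 1100 kN·m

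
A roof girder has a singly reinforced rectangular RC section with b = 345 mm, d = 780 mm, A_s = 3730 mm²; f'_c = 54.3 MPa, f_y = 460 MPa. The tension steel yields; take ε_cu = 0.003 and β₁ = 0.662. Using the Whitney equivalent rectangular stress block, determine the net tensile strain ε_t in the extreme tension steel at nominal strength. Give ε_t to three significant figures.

a = A_s f_y/(0.85 f'_c b) = 107.75 mm.
β₁ = 0.662, so c = a/β₁ = 107.75/0.662 = 162.76 mm.
From the linear strain diagram with ε_cu = 0.003: ε_t = 0.003 (d − c)/c = 0.003 × (780 − 162.76)/162.76 = 0.0114.
Since ε_t ≥ 0.005, the section is tension-controlled.

ε_t ≈ 0.0114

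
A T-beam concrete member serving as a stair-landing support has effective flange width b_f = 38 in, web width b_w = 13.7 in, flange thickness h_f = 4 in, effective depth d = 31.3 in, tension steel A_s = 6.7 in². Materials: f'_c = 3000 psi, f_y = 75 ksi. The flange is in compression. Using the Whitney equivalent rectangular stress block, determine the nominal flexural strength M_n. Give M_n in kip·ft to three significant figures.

Tension: T = A_s f_y = 6.7 × 75 = 502.5 kips.
Try a within the flange: a = T/(0.85 f'_c b_f) = 502.5/(0.85 × 3 × 38) = 5.186 in.
a = 5.186 > h_f = 4 in: the block extends into the web. Split into flange-overhang and web parts.
C_f = 0.85 f'_c (b_f − b_w) h_f = 0.85 × 3 × (38 − 13.7) × 4 = 247.9 kips.
Remaining web compression depth: a_w = (T − C_f)/(0.85 f'_c b_w) = (502.5 − 247.9)/(0.85 × 3 × 13.7) = 7.288 in.
M_n = C_f(d − h_f/2) + (T − C_f)(d − a_w/2) = 247.9 × (31.3 − 2) + 254.6 × (31.3 − 3.644) = 7263.5 + 7041.2 = 14304.7 kip·in.
M_n = 14304.7/12 = 1192.06 kip·ft.

M_n ≈ 1190 kip·ft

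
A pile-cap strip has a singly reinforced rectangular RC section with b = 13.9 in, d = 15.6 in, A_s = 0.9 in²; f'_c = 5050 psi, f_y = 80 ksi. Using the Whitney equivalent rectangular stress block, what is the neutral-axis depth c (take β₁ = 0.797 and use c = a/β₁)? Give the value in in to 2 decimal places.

c ≈ 1.51 in

T = A_s f_y = 0.9 × 80 = 72 kips.
a = T/(0.85 f'_c b) = 72/(0.85 × 5.05 × 13.9) = 1.2067 in.
With β₁ = 0.797, c = a/β₁ = 1.2067/0.797 = 1.51 in.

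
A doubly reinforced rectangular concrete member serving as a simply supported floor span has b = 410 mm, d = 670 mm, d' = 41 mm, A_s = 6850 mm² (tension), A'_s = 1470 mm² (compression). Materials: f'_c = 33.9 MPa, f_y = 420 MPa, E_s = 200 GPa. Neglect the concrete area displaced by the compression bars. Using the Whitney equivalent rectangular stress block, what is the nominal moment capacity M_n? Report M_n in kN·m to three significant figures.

Assume both tension and compression steel yield.
Net tension couple steel: A_s − A'_s = 5380 mm².
a = (A_s − A'_s) f_y / (0.85 f'_c b) = 2259600/(0.85 × 33.9 × 410) = 191.26 mm.
c = a/β₁ = 191.26/0.808 = 236.71 mm; ε'_s = 0.003(c − d')/c = 0.0025 ≥ f_y/E_s = 0.0021, so compression steel does yield.
M_n = (A_s − A'_s) f_y (d − a/2) + A'_s f_y (d − d') = [2259600 × (670 − 95.63) + 617400 × (670 − 41)] × 10⁻⁶ = 1297.85 + 388.34 = 1686.19 kN·m.

M_n ≈ 1690 kN·m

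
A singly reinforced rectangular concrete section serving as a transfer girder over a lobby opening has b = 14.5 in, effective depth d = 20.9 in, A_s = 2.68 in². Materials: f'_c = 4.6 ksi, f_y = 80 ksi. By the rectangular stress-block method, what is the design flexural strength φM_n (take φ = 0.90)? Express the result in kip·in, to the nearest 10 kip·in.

φM_n ≈ 3670 kip·in

T = A_s f_y = 2.68 × 80 = 214.4 kips.
a = T/(0.85 f'_c b) = 214.4/(0.85 × 4.6 × 14.5) = 3.782 in.
M_n = T(d − a/2) = 214.4 × (20.9 − 1.891) = 4075.5 kip·in.
φM_n = 0.90 × 4075.5 = 3668.0 kip·in.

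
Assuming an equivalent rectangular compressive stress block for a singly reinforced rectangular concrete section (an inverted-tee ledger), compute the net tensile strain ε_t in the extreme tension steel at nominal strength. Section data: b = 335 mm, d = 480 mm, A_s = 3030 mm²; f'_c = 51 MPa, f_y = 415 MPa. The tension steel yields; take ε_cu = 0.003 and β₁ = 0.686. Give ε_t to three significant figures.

ε_t ≈ 0.00841

a = A_s f_y/(0.85 f'_c b) = 86.59 mm.
β₁ = 0.686, so c = a/β₁ = 86.59/0.686 = 126.22 mm.
From the linear strain diagram with ε_cu = 0.003: ε_t = 0.003 (d − c)/c = 0.003 × (480 − 126.22)/126.22 = 0.00841.
Since ε_t ≥ 0.005, the section is tension-controlled.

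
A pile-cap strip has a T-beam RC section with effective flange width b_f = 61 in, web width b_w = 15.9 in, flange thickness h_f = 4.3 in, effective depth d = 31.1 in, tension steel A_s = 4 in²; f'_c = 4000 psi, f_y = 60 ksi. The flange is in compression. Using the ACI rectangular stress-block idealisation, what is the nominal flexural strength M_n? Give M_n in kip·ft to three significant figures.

Tension: T = A_s f_y = 4 × 60 = 240 kips.
Try a within the flange: a = T/(0.85 f'_c b_f) = 240/(0.85 × 4 × 61) = 1.157 in.
Since a = 1.157 ≤ h_f = 4.3 in, the stress block lies entirely in the flange; analyse as a rectangular beam of width b_f.
M_n = T(d − a/2) = 240 × (31.1 − 0.5785) = 7325.2 kip·in.
M_n = 7325.2/12 = 610.43 kip·ft.

M_n ≈ 610 kip·ft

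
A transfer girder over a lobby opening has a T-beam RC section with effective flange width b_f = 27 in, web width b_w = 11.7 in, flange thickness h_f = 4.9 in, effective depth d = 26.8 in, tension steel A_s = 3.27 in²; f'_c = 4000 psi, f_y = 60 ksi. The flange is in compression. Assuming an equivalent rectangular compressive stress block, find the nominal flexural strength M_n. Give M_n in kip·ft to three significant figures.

M_n ≈ 421 kip·ft

Tension: T = A_s f_y = 3.27 × 60 = 196.2 kips.
Try a within the flange: a = T/(0.85 f'_c b_f) = 196.2/(0.85 × 4 × 27) = 2.137 in.
Since a = 2.137 ≤ h_f = 4.9 in, the stress block lies entirely in the flange; analyse as a rectangular beam of width b_f.
M_n = T(d − a/2) = 196.2 × (26.8 − 1.0685) = 5048.5 kip·in.
M_n = 5048.5/12 = 420.71 kip·ft.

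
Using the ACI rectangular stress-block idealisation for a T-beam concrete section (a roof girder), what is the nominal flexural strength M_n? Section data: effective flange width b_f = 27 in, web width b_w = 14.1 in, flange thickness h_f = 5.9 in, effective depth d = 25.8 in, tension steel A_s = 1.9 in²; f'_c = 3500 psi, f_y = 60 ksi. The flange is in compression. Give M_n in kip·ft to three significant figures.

M_n ≈ 238 kip·ft

Tension: T = A_s f_y = 1.9 × 60 = 114 kips.
Try a within the flange: a = T/(0.85 f'_c b_f) = 114/(0.85 × 3.5 × 27) = 1.419 in.
Since a = 1.419 ≤ h_f = 5.9 in, the stress block lies entirely in the flange; analyse as a rectangular beam of width b_f.
M_n = T(d − a/2) = 114 × (25.8 − 0.7095) = 2860.3 kip·in.
M_n = 2860.3/12 = 238.36 kip·ft.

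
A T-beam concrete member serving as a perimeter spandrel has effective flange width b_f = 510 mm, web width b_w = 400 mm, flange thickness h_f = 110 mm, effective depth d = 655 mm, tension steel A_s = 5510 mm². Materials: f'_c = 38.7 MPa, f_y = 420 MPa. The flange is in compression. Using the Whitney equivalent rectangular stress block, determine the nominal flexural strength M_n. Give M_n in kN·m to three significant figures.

M_n ≈ 1350 kN·m

Tension: T = A_s f_y = 5510 × 420 = 2314200 N.
Try a within the flange: a = T/(0.85 f'_c b_f) = 2314200/(0.85 × 38.7 × 510) = 137.94 mm.
a = 137.94 > h_f = 110 mm: the block extends into the web. Split into flange-overhang and web parts.
C_f = 0.85 f'_c (b_f − b_w) h_f = 0.85 × 38.7 × (510 − 400) × 110 = 398030 N.
Remaining web compression depth: a_w = (T − C_f)/(0.85 f'_c b_w) = (2314200 − 398030)/(0.85 × 38.7 × 400) = 145.63 mm.
M_n = C_f(d − h_f/2) + (T − C_f)(d − a_w/2) = 398030 × (655 − 55) + 1916170 × (655 − 72.815) = 238.82 + 1115.57 = 1354.39 × 10⁶ N·mm.
M_n = 1354.39 kN·m.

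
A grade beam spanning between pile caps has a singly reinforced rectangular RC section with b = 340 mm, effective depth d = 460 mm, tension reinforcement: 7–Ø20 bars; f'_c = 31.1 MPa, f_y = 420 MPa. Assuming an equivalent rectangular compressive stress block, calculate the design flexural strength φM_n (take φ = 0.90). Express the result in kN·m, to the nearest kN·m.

φM_n ≈ 340 kN·m

A_s = 7 × 314 = 2198 mm².
T = A_s f_y = 2198 × 420 = 923160 N = 923.16 kN.
From C = T: a = T/(0.85 f'_c b) = 923160/(0.85 × 31.1 × 340) = 102.71 mm.
M_n = T(d − a/2) = 923.16 kN × (460 − 51.355) mm = 377.24 kN·m.
φM_n = 0.90 × 377.24 = 339.52 kN·m.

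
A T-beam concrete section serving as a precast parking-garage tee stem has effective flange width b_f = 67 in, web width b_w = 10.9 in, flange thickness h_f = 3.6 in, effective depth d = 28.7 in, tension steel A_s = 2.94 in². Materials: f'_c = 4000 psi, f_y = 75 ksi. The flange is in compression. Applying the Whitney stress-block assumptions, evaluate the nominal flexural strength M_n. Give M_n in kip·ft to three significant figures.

M_n ≈ 518 kip·ft

Tension: T = A_s f_y = 2.94 × 75 = 220.5 kips.
Try a within the flange: a = T/(0.85 f'_c b_f) = 220.5/(0.85 × 4 × 67) = 0.968 in.
Since a = 0.968 ≤ h_f = 3.6 in, the stress block lies entirely in the flange; analyse as a rectangular beam of width b_f.
M_n = T(d − a/2) = 220.5 × (28.7 − 0.484) = 6221.6 kip·in.
M_n = 6221.6/12 = 518.47 kip·ft.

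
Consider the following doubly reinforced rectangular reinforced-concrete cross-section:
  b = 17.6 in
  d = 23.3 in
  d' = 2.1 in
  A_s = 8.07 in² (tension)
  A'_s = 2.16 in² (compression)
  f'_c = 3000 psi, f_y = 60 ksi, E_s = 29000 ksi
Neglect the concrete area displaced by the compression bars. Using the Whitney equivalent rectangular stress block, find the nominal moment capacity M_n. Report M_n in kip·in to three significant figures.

Assume both steels yield.
a = (A_s − A'_s) f_y/(0.85 f'_c b) = (8.07 − 2.16) × 60/(0.85 × 3 × 17.6) = 7.901 in.
c = a/β₁ = 7.901/0.85 = 9.295 in; ε'_s = 0.003(c − d')/c = 0.0023 ≥ ε_y = 0.0021, so the compression steel yields.
M_n = (A_s − A'_s) f_y (d − a/2) + A'_s f_y (d − d') = 354.6 × (23.3 − 3.9505) + 129.6 × (23.3 − 2.1) = 6861.3 + 2747.5 = 9608.8 kip·in.

M_n ≈ 9610 kip·in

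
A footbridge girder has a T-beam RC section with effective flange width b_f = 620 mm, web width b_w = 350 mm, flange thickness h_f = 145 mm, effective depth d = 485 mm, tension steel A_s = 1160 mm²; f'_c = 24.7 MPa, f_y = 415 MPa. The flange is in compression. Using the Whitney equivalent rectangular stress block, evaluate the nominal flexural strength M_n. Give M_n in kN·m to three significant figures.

Tension: T = A_s f_y = 1160 × 415 = 481400 N.
Try a within the flange: a = T/(0.85 f'_c b_f) = 481400/(0.85 × 24.7 × 620) = 36.98 mm.
Since a = 36.98 ≤ h_f = 145 mm, the stress block lies entirely in the flange; analyse as a rectangular beam of width b_f.
M_n = T(d − a/2) = 481400 × (485 − 18.49) = 224.58 × 10⁶ N·mm.
M_n = 224.58 kN·m.

M_n ≈ 225 kN·m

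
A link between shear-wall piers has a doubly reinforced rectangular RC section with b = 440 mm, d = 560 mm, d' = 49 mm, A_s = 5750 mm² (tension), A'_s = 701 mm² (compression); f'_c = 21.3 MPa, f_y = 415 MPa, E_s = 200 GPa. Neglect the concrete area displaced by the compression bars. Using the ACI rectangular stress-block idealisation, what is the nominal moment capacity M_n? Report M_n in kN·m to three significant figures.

M_n ≈ 1050 kN·m

Assume both tension and compression steel yield.
Net tension couple steel: A_s − A'_s = 5049 mm².
a = (A_s − A'_s) f_y / (0.85 f'_c b) = 2095335/(0.85 × 21.3 × 440) = 263.03 mm.
c = a/β₁ = 263.03/0.85 = 309.45 mm; ε'_s = 0.003(c − d')/c = 0.0025 ≥ f_y/E_s = 0.0021, so compression steel does yield.
M_n = (A_s − A'_s) f_y (d − a/2) + A'_s f_y (d − d') = [2095335 × (560 − 131.515) + 290915 × (560 − 49)] × 10⁻⁶ = 897.82 + 148.66 = 1046.48 kN·m.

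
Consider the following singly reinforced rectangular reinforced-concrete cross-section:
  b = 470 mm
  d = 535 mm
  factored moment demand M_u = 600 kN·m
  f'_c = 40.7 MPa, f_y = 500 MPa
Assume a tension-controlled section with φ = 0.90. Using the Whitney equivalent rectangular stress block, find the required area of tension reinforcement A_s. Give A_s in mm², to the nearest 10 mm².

A_s ≈ 2700 mm²

M_n = M_u/φ = 600/0.90 = 666.667 kN·m.
With M_n = 0.85 f'_c a b (d − a/2), solve the quadratic for a:
a = d − √(d² − 2M_n/(0.85 f'_c b)) = 535 − √(535² − 2 × 666.667×10⁶/(0.85 × 40.7 × 470)) = 83.09 mm.
A_s = 0.85 f'_c a b / f_y = 0.85 × 40.7 × 83.09 × 470 / 500 = 2702.0 mm².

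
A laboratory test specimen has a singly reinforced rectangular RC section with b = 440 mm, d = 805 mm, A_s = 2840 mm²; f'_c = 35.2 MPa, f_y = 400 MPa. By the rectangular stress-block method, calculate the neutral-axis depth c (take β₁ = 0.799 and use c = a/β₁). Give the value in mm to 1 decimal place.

T = A_s f_y = 2840 × 400 = 1136000 N = 1136 kN.
Setting C = 0.85 f'_c a b equal to T: a = 1136000/(0.85 × 35.2 × 440) = 86.291 mm.
With β₁ = 0.799, c = a/β₁ = 86.291/0.799 = 108.0 mm.

c ≈ 108.0 mm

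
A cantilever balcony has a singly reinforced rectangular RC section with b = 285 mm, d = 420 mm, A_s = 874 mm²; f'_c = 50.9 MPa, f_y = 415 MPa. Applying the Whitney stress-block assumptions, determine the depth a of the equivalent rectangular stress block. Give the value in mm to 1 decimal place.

a ≈ 29.4 mm

T = A_s f_y = 874 × 415 = 362710 N = 362.71 kN.
Setting C = 0.85 f'_c a b equal to T: a = 362710/(0.85 × 50.9 × 285) = 29.4 mm.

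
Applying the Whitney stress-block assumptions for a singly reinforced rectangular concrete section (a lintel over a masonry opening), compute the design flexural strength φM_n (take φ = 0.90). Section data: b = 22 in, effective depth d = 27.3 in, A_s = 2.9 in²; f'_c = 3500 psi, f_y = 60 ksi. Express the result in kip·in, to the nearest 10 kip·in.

φM_n ≈ 4070 kip·in

T = A_s f_y = 2.9 × 60 = 174 kips.
a = T/(0.85 f'_c b) = 174/(0.85 × 3.5 × 22) = 2.659 in.
M_n = T(d − a/2) = 174 × (27.3 − 1.3295) = 4518.9 kip·in.
φM_n = 0.90 × 4518.9 = 4067.0 kip·in.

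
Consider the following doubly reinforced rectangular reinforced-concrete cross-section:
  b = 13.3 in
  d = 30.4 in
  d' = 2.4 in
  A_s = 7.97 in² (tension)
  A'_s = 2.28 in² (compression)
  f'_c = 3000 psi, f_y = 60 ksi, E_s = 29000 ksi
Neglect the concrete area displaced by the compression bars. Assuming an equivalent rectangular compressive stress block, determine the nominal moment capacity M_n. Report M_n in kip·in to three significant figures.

M_n ≈ 12500 kip·in

Assume both steels yield.
a = (A_s − A'_s) f_y/(0.85 f'_c b) = (7.97 − 2.28) × 60/(0.85 × 3 × 13.3) = 10.066 in.
c = a/β₁ = 10.066/0.85 = 11.842 in; ε'_s = 0.003(c − d')/c = 0.0024 ≥ ε_y = 0.0021, so the compression steel yields.
M_n = (A_s − A'_s) f_y (d − a/2) + A'_s f_y (d − d') = 341.4 × (30.4 − 5.033) + 136.8 × (30.4 − 2.4) = 8660.3 + 3830.4 = 12490.7 kip·in.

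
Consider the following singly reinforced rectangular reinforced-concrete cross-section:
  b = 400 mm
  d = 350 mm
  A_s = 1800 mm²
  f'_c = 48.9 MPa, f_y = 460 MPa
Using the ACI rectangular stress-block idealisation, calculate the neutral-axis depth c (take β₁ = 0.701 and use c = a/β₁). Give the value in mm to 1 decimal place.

c ≈ 71.0 mm

T = A_s f_y = 1800 × 460 = 828000 N = 828 kN.
Setting C = 0.85 f'_c a b equal to T: a = 828000/(0.85 × 48.9 × 400) = 49.802 mm.
With β₁ = 0.701, c = a/β₁ = 49.802/0.701 = 71.0 mm.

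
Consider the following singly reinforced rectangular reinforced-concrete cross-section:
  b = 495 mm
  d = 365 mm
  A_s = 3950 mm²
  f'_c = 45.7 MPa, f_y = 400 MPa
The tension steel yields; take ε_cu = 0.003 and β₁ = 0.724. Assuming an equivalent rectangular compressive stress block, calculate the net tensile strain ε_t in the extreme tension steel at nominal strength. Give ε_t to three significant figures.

ε_t ≈ 0.00665

a = A_s f_y/(0.85 f'_c b) = 82.17 mm.
β₁ = 0.724, so c = a/β₁ = 82.17/0.724 = 113.49 mm.
From the linear strain diagram with ε_cu = 0.003: ε_t = 0.003 (d − c)/c = 0.003 × (365 − 113.49)/113.49 = 0.00665.
Since ε_t ≥ 0.005, the section is tension-controlled.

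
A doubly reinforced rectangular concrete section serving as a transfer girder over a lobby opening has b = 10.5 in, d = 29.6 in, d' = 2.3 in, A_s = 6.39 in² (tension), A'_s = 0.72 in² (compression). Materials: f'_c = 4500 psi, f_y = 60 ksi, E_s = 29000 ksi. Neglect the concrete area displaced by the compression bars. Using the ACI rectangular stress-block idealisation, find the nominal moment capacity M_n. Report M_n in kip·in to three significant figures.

M_n ≈ 9810 kip·in

Assume both steels yield.
a = (A_s − A'_s) f_y/(0.85 f'_c b) = (6.39 − 0.72) × 60/(0.85 × 4.5 × 10.5) = 8.471 in.
c = a/β₁ = 8.471/0.825 = 10.268 in; ε'_s = 0.003(c − d')/c = 0.0023 ≥ ε_y = 0.0021, so the compression steel yields.
M_n = (A_s − A'_s) f_y (d − a/2) + A'_s f_y (d − d') = 340.2 × (29.6 − 4.2355) + 43.2 × (29.6 − 2.3) = 8629.0 + 1179.4 = 9808.4 kip·in.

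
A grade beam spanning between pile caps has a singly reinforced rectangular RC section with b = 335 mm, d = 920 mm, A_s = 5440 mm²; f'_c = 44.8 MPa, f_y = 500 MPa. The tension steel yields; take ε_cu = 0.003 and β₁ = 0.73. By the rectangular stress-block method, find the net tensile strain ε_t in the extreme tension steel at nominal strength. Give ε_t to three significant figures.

ε_t ≈ 0.00645

a = A_s f_y/(0.85 f'_c b) = 213.22 mm.
β₁ = 0.73, so c = a/β₁ = 213.22/0.73 = 292.08 mm.
From the linear strain diagram with ε_cu = 0.003: ε_t = 0.003 (d − c)/c = 0.003 × (920 − 292.08)/292.08 = 0.00645.
Since ε_t ≥ 0.005, the section is tension-controlled.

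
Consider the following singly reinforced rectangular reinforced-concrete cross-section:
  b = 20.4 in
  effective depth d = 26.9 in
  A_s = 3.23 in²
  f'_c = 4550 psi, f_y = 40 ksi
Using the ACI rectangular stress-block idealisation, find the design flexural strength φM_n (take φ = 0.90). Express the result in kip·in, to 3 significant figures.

T = A_s f_y = 3.23 × 40 = 129.2 kips.
a = T/(0.85 f'_c b) = 129.2/(0.85 × 4.55 × 20.4) = 1.638 in.
M_n = T(d − a/2) = 129.2 × (26.9 − 0.819) = 3369.7 kip·in.
φM_n = 0.90 × 3369.7 = 3032.7 kip·in.

φM_n ≈ 3030 kip·in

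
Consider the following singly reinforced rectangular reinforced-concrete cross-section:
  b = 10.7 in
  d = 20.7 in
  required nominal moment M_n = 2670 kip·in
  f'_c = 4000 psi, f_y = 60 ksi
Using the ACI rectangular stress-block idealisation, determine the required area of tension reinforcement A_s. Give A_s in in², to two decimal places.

A_s ≈ 2.37 in²

From M_n = 0.85 f'_c a b (d − a/2):
a = d − √(d² − 2M_n/(0.85 f'_c b)) = 20.7 − √(20.7² − 2 × 2670/(0.85 × 4 × 10.7)) = 3.916 in.
A_s = 0.85 f'_c a b / f_y = 0.85 × 4 × 3.916 × 10.7 / 60 = 2.374 in².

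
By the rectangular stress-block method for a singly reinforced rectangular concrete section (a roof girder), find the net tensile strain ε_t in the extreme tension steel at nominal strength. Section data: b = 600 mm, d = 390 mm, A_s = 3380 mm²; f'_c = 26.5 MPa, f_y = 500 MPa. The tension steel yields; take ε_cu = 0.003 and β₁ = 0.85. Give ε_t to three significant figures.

ε_t ≈ 0.00495

a = A_s f_y/(0.85 f'_c b) = 125.05 mm.
β₁ = 0.85, so c = a/β₁ = 125.05/0.85 = 147.12 mm.
From the linear strain diagram with ε_cu = 0.003: ε_t = 0.003 (d − c)/c = 0.003 × (390 − 147.12)/147.12 = 0.00495.
ε_t is between 0.004 and 0.005 — transition zone.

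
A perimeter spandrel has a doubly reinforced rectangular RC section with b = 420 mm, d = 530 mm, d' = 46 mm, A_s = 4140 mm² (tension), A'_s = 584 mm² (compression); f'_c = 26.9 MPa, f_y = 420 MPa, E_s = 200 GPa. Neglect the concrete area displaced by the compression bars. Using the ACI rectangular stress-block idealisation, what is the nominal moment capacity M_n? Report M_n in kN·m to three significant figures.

Assume both tension and compression steel yield.
Net tension couple steel: A_s − A'_s = 3556 mm².
a = (A_s − A'_s) f_y / (0.85 f'_c b) = 1493520/(0.85 × 26.9 × 420) = 155.52 mm.
c = a/β₁ = 155.52/0.85 = 182.96 mm; ε'_s = 0.003(c − d')/c = 0.0022 ≥ f_y/E_s = 0.0021, so compression steel does yield.
M_n = (A_s − A'_s) f_y (d − a/2) + A'_s f_y (d − d') = [1493520 × (530 − 77.76) + 245280 × (530 − 46)] × 10⁻⁶ = 675.43 + 118.72 = 794.15 kN·m.

M_n ≈ 794 kN·m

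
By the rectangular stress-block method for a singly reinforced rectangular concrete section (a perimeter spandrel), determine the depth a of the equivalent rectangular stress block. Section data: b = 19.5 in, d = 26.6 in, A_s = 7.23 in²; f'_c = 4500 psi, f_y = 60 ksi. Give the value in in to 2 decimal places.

a ≈ 5.82 in

T = A_s f_y = 7.23 × 60 = 433.8 kips.
a = T/(0.85 f'_c b) = 433.8/(0.85 × 4.5 × 19.5) = 5.82 in.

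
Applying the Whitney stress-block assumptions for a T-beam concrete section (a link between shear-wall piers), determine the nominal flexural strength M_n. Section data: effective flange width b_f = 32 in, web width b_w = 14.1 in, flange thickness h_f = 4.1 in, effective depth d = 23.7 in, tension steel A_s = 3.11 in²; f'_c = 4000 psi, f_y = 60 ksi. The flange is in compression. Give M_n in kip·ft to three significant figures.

Tension: T = A_s f_y = 3.11 × 60 = 186.6 kips.
Try a within the flange: a = T/(0.85 f'_c b_f) = 186.6/(0.85 × 4 × 32) = 1.715 in.
Since a = 1.715 ≤ h_f = 4.1 in, the stress block lies entirely in the flange; analyse as a rectangular beam of width b_f.
M_n = T(d − a/2) = 186.6 × (23.7 − 0.8575) = 4262.4 kip·in.
M_n = 4262.4/12 = 355.20 kip·ft.

M_n ≈ 355 kip·ft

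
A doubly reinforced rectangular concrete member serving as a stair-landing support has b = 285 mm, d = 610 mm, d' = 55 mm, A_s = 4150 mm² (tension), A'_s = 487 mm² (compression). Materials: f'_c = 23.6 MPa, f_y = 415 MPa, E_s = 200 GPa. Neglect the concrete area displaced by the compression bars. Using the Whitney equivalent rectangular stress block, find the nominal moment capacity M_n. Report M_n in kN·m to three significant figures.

Assume both tension and compression steel yield.
Net tension couple steel: A_s − A'_s = 3663 mm².
a = (A_s − A'_s) f_y / (0.85 f'_c b) = 1520145/(0.85 × 23.6 × 285) = 265.89 mm.
c = a/β₁ = 265.89/0.85 = 312.81 mm; ε'_s = 0.003(c − d')/c = 0.0025 ≥ f_y/E_s = 0.0021, so compression steel does yield.
M_n = (A_s − A'_s) f_y (d − a/2) + A'_s f_y (d − d') = [1520145 × (610 − 132.945) + 202105 × (610 − 55)] × 10⁻⁶ = 725.19 + 112.17 = 837.36 kN·m.

M_n ≈ 837 kN·m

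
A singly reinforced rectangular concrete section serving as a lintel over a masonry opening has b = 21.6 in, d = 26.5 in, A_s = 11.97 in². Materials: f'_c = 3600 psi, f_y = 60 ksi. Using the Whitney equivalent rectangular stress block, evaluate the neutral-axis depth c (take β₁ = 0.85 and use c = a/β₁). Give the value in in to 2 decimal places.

c ≈ 12.78 in

T = A_s f_y = 11.97 × 60 = 718.2 kips.
a = T/(0.85 f'_c b) = 718.2/(0.85 × 3.6 × 21.6) = 10.8660 in.
With β₁ = 0.85, c = a/β₁ = 10.8660/0.85 = 12.78 in.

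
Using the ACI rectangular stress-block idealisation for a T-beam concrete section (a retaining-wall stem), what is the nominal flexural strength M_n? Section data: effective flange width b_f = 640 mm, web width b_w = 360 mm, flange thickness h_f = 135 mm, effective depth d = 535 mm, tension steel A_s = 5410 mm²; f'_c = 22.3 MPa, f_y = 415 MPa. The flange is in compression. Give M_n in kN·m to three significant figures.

Tension: T = A_s f_y = 5410 × 415 = 2245150 N.
Try a within the flange: a = T/(0.85 f'_c b_f) = 2245150/(0.85 × 22.3 × 640) = 185.07 mm.
a = 185.07 > h_f = 135 mm: the block extends into the web. Split into flange-overhang and web parts.
C_f = 0.85 f'_c (b_f − b_w) h_f = 0.85 × 22.3 × (640 − 360) × 135 = 716499 N.
Remaining web compression depth: a_w = (T − C_f)/(0.85 f'_c b_w) = (2245150 − 716499)/(0.85 × 22.3 × 360) = 224.02 mm.
M_n = C_f(d − h_f/2) + (T − C_f)(d − a_w/2) = 716499 × (535 − 67.5) + 1528651 × (535 − 112.01) = 334.96 + 646.60 = 981.56 × 10⁶ N·mm.
M_n = 981.56 kN·m.

M_n ≈ 982 kN·m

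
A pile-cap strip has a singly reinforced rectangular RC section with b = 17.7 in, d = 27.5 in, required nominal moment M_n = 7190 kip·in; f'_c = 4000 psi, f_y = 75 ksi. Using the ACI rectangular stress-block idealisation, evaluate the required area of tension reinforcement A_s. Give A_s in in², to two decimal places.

From M_n = 0.85 f'_c a b (d − a/2):
a = d − √(d² − 2M_n/(0.85 f'_c b)) = 27.5 − √(27.5² − 2 × 7190/(0.85 × 4 × 17.7)) = 4.756 in.
A_s = 0.85 f'_c a b / f_y = 0.85 × 4 × 4.756 × 17.7 / 75 = 3.816 in².

A_s ≈ 3.82 in²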